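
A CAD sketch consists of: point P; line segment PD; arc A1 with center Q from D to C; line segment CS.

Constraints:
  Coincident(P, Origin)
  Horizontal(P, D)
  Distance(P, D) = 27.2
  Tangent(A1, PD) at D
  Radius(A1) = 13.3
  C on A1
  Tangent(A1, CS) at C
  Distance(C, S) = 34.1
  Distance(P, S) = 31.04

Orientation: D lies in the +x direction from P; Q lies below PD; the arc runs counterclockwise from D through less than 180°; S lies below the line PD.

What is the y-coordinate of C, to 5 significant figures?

-4.6736

Checks: P = (0.00, 0.00) ✓; |QC| = 13.30 ✓; ∠(QC, CS) = 90.00° ✓; |CS| = 34.10 ✓; |PS| = 31.04 ✓.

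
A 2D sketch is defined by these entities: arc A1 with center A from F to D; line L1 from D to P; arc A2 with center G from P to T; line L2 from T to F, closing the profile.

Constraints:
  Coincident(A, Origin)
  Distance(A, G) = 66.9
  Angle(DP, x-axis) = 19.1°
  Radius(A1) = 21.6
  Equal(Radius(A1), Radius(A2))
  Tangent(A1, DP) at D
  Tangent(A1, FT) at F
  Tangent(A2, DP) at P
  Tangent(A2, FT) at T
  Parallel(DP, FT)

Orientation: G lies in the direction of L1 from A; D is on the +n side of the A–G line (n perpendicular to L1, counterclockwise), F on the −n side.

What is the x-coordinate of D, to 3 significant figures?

-7.07

The slot axis is L1's direction at 19.1°, so u = (cos 19.1°, sin 19.1°) = (0.945, 0.327) and n = (−sin 19.1°, cos 19.1°) = (-0.327, 0.945). A is at the origin and G lies 66.9 along u from A, so G = 66.9·u = (63.2, 21.9). Tangency of A1 to both parallel lines with radius 21.6 puts D and F at A ± 21.6·n: D = (-7.07, 20.4), F = (7.07, -20.4). So D.x = -7.07.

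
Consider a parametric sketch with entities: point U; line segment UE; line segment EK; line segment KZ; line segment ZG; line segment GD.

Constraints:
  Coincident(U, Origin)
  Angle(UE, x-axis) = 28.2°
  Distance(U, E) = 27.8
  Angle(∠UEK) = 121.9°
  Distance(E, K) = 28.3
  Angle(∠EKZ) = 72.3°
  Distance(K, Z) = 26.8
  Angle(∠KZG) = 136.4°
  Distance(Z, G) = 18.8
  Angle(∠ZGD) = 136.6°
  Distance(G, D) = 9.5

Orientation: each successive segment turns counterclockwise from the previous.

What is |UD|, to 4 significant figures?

12.53

U is at the origin; UE runs at 28.2° with length 27.8, so E = (24.50, 13.14). ∠UEK = 121.9° gives EK at 86.30° from the x-axis; with |EK| = 28.3, K = (26.33, 41.38). ∠EKZ = 72.3° gives KZ at -166.0° from the x-axis; with |KZ| = 26.8, Z = (0.3226, 34.89). ∠KZG = 136.4° gives ZG at -122.4° from the x-axis; with |ZG| = 18.8, G = (-9.751, 19.02). ∠ZGD = 136.6° gives GD at -79.00° from the x-axis; with |GD| = 9.5, D = (-7.938, 9.696). Then |UD| = |D − U| = 12.53.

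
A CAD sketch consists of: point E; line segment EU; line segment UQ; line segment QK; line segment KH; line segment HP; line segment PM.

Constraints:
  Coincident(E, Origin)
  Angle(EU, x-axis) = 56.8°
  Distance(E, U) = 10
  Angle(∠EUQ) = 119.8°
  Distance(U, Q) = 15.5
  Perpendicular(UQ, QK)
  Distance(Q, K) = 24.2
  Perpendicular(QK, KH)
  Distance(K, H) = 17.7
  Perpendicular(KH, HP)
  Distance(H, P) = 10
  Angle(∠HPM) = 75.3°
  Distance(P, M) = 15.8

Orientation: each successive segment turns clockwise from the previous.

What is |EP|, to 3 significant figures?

6.18

E is at the origin; EU runs at 56.8° with length 10.0, so U = (5.48, 8.37). ∠EUQ = 119.8° gives UQ at -3.40° from the x-axis; with |UQ| = 15.5, Q = (20.9, 7.45). The perpendicularity gives QK at right angles to UQ, so QK runs at -93.4°; with |QK| = 24.2, K = (19.5, -16.7). QK ⟂ KH, so KH runs at 177°; with |KH| = 17.7, H = (1.84, -15.7). KH is perpendicular to HP, so HP runs at 86.6°; with |HP| = 10.0, P = (2.44, -5.68). Then |EP| = |P − E| = 6.18.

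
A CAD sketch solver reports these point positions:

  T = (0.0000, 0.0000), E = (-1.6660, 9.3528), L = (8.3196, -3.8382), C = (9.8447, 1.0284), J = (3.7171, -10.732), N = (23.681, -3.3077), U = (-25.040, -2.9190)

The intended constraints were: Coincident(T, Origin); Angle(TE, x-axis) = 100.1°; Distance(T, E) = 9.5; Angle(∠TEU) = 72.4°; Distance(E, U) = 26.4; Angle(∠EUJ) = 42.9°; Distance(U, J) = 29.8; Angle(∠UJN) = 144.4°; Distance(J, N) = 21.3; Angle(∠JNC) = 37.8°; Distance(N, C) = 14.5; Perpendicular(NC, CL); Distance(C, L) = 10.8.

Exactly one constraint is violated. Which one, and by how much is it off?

Distance(C, L) = 10.8 — off by 5.70.

T = (0.00, 0.00) ✓; TE at 100.1° ✓; |TE| = 9.500 ✓; ∠TEU = 72.40° ✓; |EU| = 26.40 ✓; ∠EUJ = 42.90° ✓; |UJ| = 29.80 ✓; ∠UJN = 144.4° ✓; |JN| = 21.30 ✓; ∠JNC = 37.80° ✓; |NC| = 14.50 ✓; ∠(NC, CL) = 90.00° ✓; |CL| = 5.100 ✗.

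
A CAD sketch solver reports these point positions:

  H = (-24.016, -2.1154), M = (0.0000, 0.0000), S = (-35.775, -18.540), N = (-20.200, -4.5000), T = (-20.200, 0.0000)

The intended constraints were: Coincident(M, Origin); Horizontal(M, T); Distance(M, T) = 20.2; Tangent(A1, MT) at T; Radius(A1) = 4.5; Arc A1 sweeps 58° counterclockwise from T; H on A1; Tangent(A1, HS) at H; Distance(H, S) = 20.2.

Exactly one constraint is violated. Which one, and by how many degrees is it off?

Tangent(A1, HS) at H — off by 3.60°.

M = (0.00, 0.00) ✓; M.y = 0.00, T.y = 0.00 ✓; |MT| = 20.20 ✓; ∠(NT, TM) = 90.00° ✓; |NT| = 4.500 ✓; bearing(N→H) − bearing(N→T) = 58.00° ✓; |NH| = 4.500 ✓; ∠(NH, HS) = 93.60° ✗; |HS| = 20.20 ✓.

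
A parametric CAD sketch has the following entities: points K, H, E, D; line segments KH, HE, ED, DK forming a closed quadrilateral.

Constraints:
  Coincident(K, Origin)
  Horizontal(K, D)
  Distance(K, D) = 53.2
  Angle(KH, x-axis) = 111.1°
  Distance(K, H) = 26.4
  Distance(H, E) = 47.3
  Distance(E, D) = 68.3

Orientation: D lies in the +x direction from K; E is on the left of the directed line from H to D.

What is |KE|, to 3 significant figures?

64.1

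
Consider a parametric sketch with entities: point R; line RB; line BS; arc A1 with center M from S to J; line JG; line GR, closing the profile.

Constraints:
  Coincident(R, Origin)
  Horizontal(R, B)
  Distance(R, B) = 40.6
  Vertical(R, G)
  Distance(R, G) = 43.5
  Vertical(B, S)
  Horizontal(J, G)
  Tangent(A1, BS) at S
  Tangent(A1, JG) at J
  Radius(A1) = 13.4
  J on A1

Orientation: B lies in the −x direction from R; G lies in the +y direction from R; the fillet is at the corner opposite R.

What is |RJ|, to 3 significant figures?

51.3

R is at the origin; R and B share the same y with |RB| = 40.6 and B on the −x side, so B = (-40.6, 0.00). R and G share the same x with |RG| = 43.5 and G on the +y side, so G = (0.00, 43.5). The virtual corner opposite R is at (-40.6, 43.5). A1 meets BS tangentially, so MS is at right angles to BS and the tangent condition forces MJ to be normal to JG, with radius 13.4, so the center M sits 13.4 in from both sides at M = (-27.2, 30.1). That places the tangent points at S = (-40.6, 30.1) on BS and J = (-27.2, 43.5) on JG. Then |RJ| = |J − R| = 51.3.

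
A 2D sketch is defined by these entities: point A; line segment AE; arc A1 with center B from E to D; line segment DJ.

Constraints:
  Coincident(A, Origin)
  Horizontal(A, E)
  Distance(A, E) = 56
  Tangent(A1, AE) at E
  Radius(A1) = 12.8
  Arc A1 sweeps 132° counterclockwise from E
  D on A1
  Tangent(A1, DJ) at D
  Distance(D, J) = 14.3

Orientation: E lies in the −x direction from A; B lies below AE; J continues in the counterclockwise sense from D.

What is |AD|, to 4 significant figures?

68.91

A is at the origin; A and E share the same y with |AE| = 56.0 and E on the −x side, so E = (-56.00, 0.000). Tangency of A1 to AE means the radius BE is perpendicular to AE, so B = E + (0, -12.8) = (-56.00, -12.80). On A1, E sits at bearing 90° from B; a 132° counterclockwise sweep puts D at bearing 222°, so D = B + 12.8·(cos 222°, sin 222°) = (-65.51, -21.36). Then |AD| = |D − A| = 68.91.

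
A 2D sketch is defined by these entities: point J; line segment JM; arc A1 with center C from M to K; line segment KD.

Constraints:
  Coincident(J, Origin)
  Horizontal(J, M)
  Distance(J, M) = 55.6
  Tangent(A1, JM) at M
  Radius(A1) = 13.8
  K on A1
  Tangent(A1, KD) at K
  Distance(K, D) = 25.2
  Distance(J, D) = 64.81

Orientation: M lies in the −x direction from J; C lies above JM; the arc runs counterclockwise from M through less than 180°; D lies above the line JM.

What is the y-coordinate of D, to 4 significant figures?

41.87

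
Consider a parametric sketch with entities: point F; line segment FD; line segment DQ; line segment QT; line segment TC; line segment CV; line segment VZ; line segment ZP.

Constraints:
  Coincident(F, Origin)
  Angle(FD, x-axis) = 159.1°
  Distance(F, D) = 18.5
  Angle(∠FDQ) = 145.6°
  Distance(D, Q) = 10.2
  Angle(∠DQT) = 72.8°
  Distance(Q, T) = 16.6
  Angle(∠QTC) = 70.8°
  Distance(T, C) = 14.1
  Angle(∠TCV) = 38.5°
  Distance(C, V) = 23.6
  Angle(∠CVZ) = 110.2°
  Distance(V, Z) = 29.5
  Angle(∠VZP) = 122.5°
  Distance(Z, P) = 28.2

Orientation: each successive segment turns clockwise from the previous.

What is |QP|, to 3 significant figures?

57.0

F is at the origin; FD runs at 159.1° with length 18.5, so D = (-17.3, 6.60). ∠FDQ = 145.6° gives DQ at 125° from the x-axis; with |DQ| = 10.2, Q = (-23.1, 15.0). ∠DQT = 72.8° gives QT at 17.5° from the x-axis; with |QT| = 16.6, T = (-7.26, 20.0). ∠QTC = 70.8° gives TC at -91.7° from the x-axis; with |TC| = 14.1, C = (-7.68, 5.88). ∠TCV = 38.5° gives CV at 127° from the x-axis; with |CV| = 23.6, V = (-21.8, 24.8). ∠CVZ = 110.2° gives VZ at 57.0° from the x-axis; with |VZ| = 29.5, Z = (-5.75, 49.5). ∠VZP = 122.5° gives ZP at -0.500° from the x-axis; with |ZP| = 28.2, P = (22.5, 49.3). Then |QP| = |P − Q| = 57.0.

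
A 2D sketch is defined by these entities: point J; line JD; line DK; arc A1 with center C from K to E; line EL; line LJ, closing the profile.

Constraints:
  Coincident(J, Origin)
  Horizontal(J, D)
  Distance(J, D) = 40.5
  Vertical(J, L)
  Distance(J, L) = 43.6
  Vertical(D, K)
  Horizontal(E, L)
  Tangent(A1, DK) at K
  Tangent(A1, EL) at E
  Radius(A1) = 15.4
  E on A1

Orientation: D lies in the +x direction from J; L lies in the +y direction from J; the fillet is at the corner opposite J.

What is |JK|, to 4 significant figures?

49.35

J is at the origin; JD is horizontal with |JD| = 40.5 and D on the +x side, so D = (40.50, 0.000). J and L share the same x with |JL| = 43.6 and L on the +y side, so L = (0.000, 43.60). The virtual corner opposite J is at (40.50, 43.60). Tangency of A1 to DK means the radius CK is perpendicular to DK and tangency of A1 to EL means the radius CE is perpendicular to EL, with radius 15.4, so the center C sits 15.4 in from both sides at C = (25.10, 28.20). That places the tangent points at K = (40.50, 28.20) on DK and E = (25.10, 43.60) on EL. Then |JK| = |K − J| = 49.35.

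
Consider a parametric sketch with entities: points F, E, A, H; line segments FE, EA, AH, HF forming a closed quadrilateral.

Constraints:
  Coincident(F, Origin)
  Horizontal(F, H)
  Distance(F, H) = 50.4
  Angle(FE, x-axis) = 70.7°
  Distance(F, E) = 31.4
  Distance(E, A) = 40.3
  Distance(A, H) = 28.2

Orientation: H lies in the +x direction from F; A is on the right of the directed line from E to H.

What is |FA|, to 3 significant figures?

25.0

F is at the origin; FH is horizontal with |FH| = 50.4 and H in +x, so H = (50.4, 0). FE runs at 70.7° with |FE| = 31.4, so E = (10.4, 29.6). A is determined by |EA| = 40.3 and |AH| = 28.2 together: it lies at the intersection of circle(E, 40.3) and circle(H, 28.2). With |EH| = 49.8, the foot of the radical line on EH is 33.2 from E and the perpendicular offset is √(40.3² − 33.2²) = 22.8. Taking the right-of-EH solution: A = (23.5, -8.47).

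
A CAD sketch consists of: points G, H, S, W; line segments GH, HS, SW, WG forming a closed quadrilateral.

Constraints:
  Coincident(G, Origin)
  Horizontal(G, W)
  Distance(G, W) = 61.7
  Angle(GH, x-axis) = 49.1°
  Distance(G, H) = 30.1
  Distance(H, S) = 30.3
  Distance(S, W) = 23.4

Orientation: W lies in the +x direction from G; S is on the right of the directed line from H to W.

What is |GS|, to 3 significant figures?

38.3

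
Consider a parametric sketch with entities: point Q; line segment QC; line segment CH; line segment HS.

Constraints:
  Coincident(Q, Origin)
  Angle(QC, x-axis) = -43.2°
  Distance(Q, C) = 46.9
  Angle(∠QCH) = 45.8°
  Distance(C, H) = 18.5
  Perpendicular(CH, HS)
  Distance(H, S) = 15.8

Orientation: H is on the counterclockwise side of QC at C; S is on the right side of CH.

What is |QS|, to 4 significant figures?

51.42

∠QCH = 45.8°, so CH runs at -43.2° + (180° − 45.8°) = 91.00° from the x-axis; with |CH| = 18.5, H = C + 18.5·(cos 91.00°, sin 91.00°) = (33.87, -13.61). The perpendicularity gives HS at right angles to CH; with |HS| = 15.8 on the right of CH, S = H + 15.8·(0.9998, 0.01745) = (49.66, -13.33). Then |QS| = |S − Q| = 51.42.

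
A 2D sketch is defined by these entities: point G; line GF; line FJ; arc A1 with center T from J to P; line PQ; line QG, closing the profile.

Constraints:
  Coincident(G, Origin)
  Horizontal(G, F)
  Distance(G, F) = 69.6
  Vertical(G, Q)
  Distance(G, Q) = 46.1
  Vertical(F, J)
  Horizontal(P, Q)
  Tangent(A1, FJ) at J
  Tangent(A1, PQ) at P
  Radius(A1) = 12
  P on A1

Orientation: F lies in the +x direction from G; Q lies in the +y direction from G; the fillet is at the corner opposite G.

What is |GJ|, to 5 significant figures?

77.505

G is at the origin; G and F share the same y with |GF| = 69.6 and F on the +x side, so F = (69.600, 0.0000). GQ is vertical with |GQ| = 46.1 and Q on the +y side, so Q = (0.0000, 46.100). The virtual corner opposite G is at (69.600, 46.100). The tangent condition forces TJ to be normal to FJ and since A1 is tangent to PQ there, TP ⟂ PQ, with radius 12.0, so the center T sits 12.0 in from both sides at T = (57.600, 34.100). That places the tangent points at J = (69.600, 34.100) on FJ and P = (57.600, 46.100) on PQ. Then |GJ| = |J − G| = 77.505.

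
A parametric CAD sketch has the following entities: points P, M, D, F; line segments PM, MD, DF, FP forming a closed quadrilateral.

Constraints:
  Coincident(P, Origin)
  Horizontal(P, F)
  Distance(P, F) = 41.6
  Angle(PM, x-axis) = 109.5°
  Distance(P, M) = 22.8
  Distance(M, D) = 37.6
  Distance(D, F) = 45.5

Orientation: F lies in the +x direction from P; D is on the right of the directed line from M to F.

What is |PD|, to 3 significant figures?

15.6

Checks: |PF| = 41.60 ✓; |PM| = 22.80 ✓; |MD| = 37.60 ✓; |DF| = 45.50 ✓.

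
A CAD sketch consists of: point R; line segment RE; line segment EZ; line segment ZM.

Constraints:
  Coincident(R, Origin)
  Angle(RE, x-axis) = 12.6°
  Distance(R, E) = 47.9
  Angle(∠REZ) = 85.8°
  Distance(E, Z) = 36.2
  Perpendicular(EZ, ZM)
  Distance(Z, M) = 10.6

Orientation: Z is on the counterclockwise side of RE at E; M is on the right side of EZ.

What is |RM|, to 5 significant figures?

66.903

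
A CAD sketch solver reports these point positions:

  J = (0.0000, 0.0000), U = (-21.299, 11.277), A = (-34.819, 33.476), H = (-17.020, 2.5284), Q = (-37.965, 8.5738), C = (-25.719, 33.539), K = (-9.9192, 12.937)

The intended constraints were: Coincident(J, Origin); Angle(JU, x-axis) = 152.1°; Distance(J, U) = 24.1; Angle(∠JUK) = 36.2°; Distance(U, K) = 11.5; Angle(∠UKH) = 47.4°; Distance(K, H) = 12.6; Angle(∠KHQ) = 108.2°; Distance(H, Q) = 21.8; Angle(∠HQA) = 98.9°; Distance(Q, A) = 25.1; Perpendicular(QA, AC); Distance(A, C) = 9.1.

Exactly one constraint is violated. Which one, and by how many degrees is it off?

Perpendicular(QA, AC) — off by 7.60°.

J = (0.00, 0.00) ✓; JU at 152.1° ✓; |JU| = 24.10 ✓; ∠JUK = 36.20° ✓; |UK| = 11.50 ✓; ∠UKH = 47.40° ✓; |KH| = 12.60 ✓; ∠KHQ = 108.2° ✓; |HQ| = 21.80 ✓; ∠HQA = 98.90° ✓; |QA| = 25.10 ✓; ∠(QA, AC) = 82.40° ✗; |AC| = 9.100 ✓.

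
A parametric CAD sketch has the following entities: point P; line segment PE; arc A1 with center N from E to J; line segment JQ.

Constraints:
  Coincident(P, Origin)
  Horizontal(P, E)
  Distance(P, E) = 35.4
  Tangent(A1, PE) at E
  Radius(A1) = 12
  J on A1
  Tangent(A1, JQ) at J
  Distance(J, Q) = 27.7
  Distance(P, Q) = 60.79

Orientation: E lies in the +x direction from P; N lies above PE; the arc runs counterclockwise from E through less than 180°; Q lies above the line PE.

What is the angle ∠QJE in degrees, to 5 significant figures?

132.89°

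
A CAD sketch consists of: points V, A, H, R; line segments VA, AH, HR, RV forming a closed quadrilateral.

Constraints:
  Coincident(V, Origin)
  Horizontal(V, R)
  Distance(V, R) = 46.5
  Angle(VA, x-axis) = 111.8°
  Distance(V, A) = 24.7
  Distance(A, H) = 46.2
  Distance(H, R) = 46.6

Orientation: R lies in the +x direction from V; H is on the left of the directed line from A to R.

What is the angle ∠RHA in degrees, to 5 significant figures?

80.906°

V is at the origin; V and R share the same y with |VR| = 46.5 and R in +x, so R = (46.5, 0). VA runs at 111.8° with |VA| = 24.7, so A = (-9.1728, 22.934). H is determined by |AH| = 46.2 and |HR| = 46.6 together: it lies at the intersection of circle(A, 46.2) and circle(R, 46.6). With |AR| = 60.211, the foot of the radical line on AR is 29.797 from A and the perpendicular offset is √(46.2² − 29.797²) = 35.307. Taking the left-of-AR solution: H = (31.826, 44.229).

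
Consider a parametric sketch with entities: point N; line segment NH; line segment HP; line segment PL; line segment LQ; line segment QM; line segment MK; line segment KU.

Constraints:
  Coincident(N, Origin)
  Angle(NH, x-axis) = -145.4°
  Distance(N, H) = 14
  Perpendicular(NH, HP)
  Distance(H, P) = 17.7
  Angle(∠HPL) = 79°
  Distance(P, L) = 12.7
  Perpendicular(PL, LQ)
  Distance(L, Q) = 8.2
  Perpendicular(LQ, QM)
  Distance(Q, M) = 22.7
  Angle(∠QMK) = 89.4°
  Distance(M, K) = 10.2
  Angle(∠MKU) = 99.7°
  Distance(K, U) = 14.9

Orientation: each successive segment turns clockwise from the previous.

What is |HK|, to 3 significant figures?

23.5

N is at the origin; NH runs at -145.4° with length 14.0, so H = (-11.5, -7.95). NH is perpendicular to HP, so HP runs at 125°; with |HP| = 17.7, P = (-21.6, 6.62). ∠HPL = 79.0° gives PL at 23.6° from the x-axis; with |PL| = 12.7, L = (-9.94, 11.7). PL is perpendicular to LQ, so LQ runs at -66.4°; with |LQ| = 8.2, Q = (-6.65, 4.19). LQ is perpendicular to QM, so QM runs at -156°; with |QM| = 22.7, M = (-27.5, -4.90). ∠QMK = 89.4° gives MK at 113° from the x-axis; with |MK| = 10.2, K = (-31.4, 4.49). Then |HK| = |K − H| = 23.5.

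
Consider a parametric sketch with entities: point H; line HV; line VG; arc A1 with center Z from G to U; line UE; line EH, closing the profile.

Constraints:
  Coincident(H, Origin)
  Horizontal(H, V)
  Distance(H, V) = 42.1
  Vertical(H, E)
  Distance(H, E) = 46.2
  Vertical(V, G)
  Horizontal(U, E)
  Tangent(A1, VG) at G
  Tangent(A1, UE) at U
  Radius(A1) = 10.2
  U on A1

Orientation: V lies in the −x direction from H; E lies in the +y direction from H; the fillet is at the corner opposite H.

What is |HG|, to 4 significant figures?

55.39

H is at the origin; HV is horizontal with |HV| = 42.1 and V on the −x side, so V = (-42.10, 0.000). HE is vertical with |HE| = 46.2 and E on the +y side, so E = (0.000, 46.20). The virtual corner opposite H is at (-42.10, 46.20). Tangency of A1 to VG means the radius ZG is perpendicular to VG and A1 meets UE tangentially, so ZU is at right angles to UE, with radius 10.2, so the center Z sits 10.2 in from both sides at Z = (-31.90, 36.00). That places the tangent points at G = (-42.10, 36.00) on VG and U = (-31.90, 46.20) on UE. Then |HG| = |G − H| = 55.39.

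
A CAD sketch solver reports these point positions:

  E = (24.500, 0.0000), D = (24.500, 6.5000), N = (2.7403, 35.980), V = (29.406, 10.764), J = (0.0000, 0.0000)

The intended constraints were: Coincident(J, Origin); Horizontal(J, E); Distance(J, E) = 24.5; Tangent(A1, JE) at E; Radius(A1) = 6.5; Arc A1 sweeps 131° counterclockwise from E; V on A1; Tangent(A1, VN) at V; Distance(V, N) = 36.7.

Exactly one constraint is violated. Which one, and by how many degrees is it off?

Tangent(A1, VN) at V — off by 5.61°.

J = (0.00, 0.00) ✓; J.y = 0.00, E.y = 0.00 ✓; |JE| = 24.50 ✓; ∠(DE, EJ) = 90.00° ✓; |DE| = 6.500 ✓; bearing(D→V) − bearing(D→E) = 131.0° ✓; |DV| = 6.500 ✓; ∠(DV, VN) = 84.39° ✗; |VN| = 36.70 ✓.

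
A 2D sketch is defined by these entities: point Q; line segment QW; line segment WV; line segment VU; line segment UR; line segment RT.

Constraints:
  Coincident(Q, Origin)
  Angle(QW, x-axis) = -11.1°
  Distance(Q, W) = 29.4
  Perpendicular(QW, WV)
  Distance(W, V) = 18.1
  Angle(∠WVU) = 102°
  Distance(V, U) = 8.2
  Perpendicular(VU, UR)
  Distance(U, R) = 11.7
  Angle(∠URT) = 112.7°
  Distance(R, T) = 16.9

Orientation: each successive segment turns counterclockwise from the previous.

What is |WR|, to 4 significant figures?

13.39

Q is at the origin; QW runs at -11.1° with length 29.4, so W = (28.85, -5.660). QW ⟂ WV, so WV runs at 78.90°; with |WV| = 18.1, V = (32.33, 12.10). ∠WVU = 102.0° gives VU at 156.9° from the x-axis; with |VU| = 8.2, U = (24.79, 15.32). VU ⟂ UR, so UR runs at -113.1°; with |UR| = 11.7, R = (20.20, 4.557). Then |WR| = |R − W| = 13.39.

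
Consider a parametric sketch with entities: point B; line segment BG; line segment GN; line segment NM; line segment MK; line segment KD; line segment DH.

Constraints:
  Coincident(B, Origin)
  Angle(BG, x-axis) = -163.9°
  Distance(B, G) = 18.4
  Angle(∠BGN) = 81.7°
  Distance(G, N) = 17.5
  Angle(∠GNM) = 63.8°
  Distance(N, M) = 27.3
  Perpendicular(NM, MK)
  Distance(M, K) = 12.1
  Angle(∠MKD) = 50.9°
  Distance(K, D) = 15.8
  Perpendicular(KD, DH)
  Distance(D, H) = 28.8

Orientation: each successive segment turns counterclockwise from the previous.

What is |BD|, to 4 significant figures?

8.458

B is at the origin; BG runs at -163.9° with length 18.4, so G = (-17.68, -5.103). ∠BGN = 81.7° gives GN at -65.60° from the x-axis; with |GN| = 17.5, N = (-10.45, -21.04). ∠GNM = 63.8° gives NM at 50.60° from the x-axis; with |NM| = 27.3, M = (6.879, 0.05607). The perpendicularity gives MK at right angles to NM, so MK runs at 140.6°; with |MK| = 12.1, K = (-2.471, 7.736). ∠MKD = 50.9° gives KD at -90.30° from the x-axis; with |KD| = 15.8, D = (-2.554, -8.063). Then |BD| = |D − B| = 8.458.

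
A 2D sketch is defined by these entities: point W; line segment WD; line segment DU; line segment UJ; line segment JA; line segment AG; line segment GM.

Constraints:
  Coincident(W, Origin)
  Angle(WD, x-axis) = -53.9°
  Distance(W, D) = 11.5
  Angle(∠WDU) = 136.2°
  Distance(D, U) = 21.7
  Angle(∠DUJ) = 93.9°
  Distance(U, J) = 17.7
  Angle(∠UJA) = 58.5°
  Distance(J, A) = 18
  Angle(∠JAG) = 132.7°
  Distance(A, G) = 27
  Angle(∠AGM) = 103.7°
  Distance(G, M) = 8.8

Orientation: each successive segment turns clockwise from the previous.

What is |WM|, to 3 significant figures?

33.0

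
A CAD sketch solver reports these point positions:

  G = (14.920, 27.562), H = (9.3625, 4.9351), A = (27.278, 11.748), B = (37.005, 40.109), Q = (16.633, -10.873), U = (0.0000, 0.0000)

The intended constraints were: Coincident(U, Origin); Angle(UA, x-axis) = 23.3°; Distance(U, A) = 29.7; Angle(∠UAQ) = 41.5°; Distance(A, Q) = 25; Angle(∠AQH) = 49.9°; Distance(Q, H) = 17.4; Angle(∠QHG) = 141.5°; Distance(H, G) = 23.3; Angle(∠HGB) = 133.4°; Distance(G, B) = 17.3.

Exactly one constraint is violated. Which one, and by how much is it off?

Distance(G, B) = 17.3 — off by 8.10.

U = (0.00, 0.00) ✓; UA at 23.30° ✓; |UA| = 29.70 ✓; ∠UAQ = 41.50° ✓; |AQ| = 25.00 ✓; ∠AQH = 49.90° ✓; |QH| = 17.40 ✓; ∠QHG = 141.5° ✓; |HG| = 23.30 ✓; ∠HGB = 133.4° ✓; |GB| = 25.40 ✗.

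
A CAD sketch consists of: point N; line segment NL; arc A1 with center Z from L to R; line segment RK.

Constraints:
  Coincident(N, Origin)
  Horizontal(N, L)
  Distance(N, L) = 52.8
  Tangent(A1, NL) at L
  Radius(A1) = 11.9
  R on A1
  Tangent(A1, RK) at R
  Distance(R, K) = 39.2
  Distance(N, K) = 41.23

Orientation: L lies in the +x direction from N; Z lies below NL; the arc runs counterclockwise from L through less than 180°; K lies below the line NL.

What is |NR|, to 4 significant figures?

43.53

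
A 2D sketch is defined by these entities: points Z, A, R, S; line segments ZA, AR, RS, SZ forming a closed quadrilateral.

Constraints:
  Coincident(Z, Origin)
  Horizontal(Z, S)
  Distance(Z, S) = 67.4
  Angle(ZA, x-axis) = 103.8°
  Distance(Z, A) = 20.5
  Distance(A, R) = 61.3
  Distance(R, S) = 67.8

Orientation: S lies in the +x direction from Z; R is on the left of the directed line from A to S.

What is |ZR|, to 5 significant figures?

73.577

Checks: |AR| = 61.30 ✓; |RS| = 67.80 ✓.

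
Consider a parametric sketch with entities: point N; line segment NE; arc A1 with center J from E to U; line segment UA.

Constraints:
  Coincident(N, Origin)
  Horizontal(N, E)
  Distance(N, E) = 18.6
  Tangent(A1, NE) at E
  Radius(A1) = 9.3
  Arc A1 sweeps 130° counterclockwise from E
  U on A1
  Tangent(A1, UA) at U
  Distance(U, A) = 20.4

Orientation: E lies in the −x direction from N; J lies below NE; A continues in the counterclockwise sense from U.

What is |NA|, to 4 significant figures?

33.38

On A1, E sits at bearing 90° from J; a 130° counterclockwise sweep puts U at bearing 220°, so U = J + 9.3·(cos 220°, sin 220°) = (-25.72, -15.28). A1 meets UA tangentially, so JU is at right angles to UA, so UA runs along (−sin 220°, cos 220°); with |UA| = 20.4, A = (-12.61, -30.91). Then |NA| = |A − N| = 33.38.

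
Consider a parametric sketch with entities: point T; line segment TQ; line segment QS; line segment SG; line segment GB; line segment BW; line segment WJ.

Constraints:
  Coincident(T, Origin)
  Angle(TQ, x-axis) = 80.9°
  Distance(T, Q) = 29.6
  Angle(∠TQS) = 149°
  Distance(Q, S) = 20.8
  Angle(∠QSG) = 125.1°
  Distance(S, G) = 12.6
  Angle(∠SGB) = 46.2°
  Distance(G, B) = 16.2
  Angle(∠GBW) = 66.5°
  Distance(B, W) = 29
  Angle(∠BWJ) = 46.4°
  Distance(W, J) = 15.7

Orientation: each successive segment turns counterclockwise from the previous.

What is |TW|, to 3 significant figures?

61.8

T is at the origin; TQ runs at 80.9° with length 29.6, so Q = (4.68, 29.2). ∠TQS = 149.0° gives QS at 112° from the x-axis; with |QS| = 20.8, S = (-3.08, 48.5). ∠QSG = 125.1° gives SG at 167° from the x-axis; with |SG| = 12.6, G = (-15.3, 51.4). ∠SGB = 46.2° gives GB at -59.4° from the x-axis; with |GB| = 16.2, B = (-7.10, 37.5). ∠GBW = 66.5° gives BW at 54.1° from the x-axis; with |BW| = 29.0, W = (9.91, 61.0). Then |TW| = |W − T| = 61.8.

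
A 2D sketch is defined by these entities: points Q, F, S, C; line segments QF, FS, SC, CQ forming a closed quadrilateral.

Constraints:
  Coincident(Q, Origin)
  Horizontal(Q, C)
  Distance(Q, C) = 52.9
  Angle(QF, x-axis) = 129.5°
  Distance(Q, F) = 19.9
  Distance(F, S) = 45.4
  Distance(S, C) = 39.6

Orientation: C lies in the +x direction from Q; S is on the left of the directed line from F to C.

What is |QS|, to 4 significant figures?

43.58

Q is at the origin; Q and C share the same y with |QC| = 52.9 and C in +x, so C = (52.9, 0). QF runs at 129.5° with |QF| = 19.9, so F = (-12.66, 15.36). S is determined by |FS| = 45.4 and |SC| = 39.6 together: it lies at the intersection of circle(F, 45.4) and circle(C, 39.6). With |FC| = 67.33, the foot of the radical line on FC is 37.33 from F and the perpendicular offset is √(45.4² − 37.33²) = 25.84. Taking the left-of-FC solution: S = (29.58, 32.00).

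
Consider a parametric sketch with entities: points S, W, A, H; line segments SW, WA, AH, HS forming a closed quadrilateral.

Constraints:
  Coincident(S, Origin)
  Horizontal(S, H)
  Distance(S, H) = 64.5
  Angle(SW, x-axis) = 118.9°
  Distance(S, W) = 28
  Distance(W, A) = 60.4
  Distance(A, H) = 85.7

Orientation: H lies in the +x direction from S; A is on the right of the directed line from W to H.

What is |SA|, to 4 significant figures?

38.28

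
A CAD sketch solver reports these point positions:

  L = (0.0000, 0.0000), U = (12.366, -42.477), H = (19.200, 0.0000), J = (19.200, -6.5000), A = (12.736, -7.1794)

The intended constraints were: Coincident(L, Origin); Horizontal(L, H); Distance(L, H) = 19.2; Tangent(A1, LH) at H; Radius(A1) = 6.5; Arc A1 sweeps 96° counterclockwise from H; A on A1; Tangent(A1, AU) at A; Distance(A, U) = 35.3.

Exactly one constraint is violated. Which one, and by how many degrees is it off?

Tangent(A1, AU) at A — off by 6.60°.

L = (0.00, 0.00) ✓; L.y = 0.00, H.y = 0.00 ✓; |LH| = 19.20 ✓; ∠(JH, HL) = 90.00° ✓; |JH| = 6.500 ✓; bearing(J→A) − bearing(J→H) = 96.00° ✓; |JA| = 6.500 ✓; ∠(JA, AU) = 96.60° ✗; |AU| = 35.30 ✓.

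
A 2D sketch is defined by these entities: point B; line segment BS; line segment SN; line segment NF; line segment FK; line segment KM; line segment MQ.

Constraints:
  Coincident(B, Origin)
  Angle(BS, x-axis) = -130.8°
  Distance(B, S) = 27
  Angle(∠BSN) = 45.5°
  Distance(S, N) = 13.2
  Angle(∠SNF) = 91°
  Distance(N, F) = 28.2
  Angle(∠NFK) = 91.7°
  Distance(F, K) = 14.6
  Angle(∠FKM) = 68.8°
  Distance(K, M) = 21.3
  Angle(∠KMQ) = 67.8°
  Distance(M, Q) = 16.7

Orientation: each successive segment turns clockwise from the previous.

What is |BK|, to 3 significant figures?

22.0

B is at the origin; BS runs at -130.8° with length 27.0, so S = (-17.6, -20.4). ∠BSN = 45.5° gives SN at 94.7° from the x-axis; with |SN| = 13.2, N = (-18.7, -7.28). ∠SNF = 91.0° gives NF at 5.70° from the x-axis; with |NF| = 28.2, F = (9.34, -4.48). ∠NFK = 91.7° gives FK at -82.6° from the x-axis; with |FK| = 14.6, K = (11.2, -19.0). Then |BK| = |K − B| = 22.0.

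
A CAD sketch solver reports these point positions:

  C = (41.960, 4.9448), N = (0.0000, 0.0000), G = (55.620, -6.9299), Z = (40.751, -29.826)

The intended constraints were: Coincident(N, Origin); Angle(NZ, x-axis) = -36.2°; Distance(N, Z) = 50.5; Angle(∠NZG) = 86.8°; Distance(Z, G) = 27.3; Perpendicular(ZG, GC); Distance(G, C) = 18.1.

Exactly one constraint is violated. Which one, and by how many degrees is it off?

Perpendicular(ZG, GC) — off by 8.00°.

N = (0.00, 0.00) ✓; NZ at -36.20° ✓; |NZ| = 50.50 ✓; ∠NZG = 86.80° ✓; |ZG| = 27.30 ✓; ∠(ZG, GC) = 82.00° ✗; |GC| = 18.10 ✓.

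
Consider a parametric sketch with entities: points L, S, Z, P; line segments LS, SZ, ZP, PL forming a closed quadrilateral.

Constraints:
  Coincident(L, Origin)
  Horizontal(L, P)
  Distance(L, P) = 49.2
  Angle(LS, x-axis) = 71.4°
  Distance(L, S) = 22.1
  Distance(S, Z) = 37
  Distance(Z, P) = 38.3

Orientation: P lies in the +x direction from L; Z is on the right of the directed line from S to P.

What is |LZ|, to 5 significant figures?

20.873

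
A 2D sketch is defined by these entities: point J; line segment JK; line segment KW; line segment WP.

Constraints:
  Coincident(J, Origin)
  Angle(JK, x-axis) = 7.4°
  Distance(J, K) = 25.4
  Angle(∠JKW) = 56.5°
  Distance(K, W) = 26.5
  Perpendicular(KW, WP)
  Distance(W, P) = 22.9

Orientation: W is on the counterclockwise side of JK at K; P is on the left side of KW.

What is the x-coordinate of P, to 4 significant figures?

-9.471

J is at the origin; JK runs at 7.4° with length 25.4, so K = 25.4·(cos 7.4°, sin 7.4°) = (25.19, 3.271). ∠JKW = 56.5°, so KW runs at 7.4° + (180° − 56.5°) = 130.9° from the x-axis; with |KW| = 26.5, W = K + 26.5·(cos 130.9°, sin 130.9°) = (7.838, 23.30). The perpendicularity gives WP at right angles to KW; with |WP| = 22.9 on the left of KW, P = W + 22.9·(-0.7559, -0.6547) = (-9.471, 8.308). So P.x = -9.471.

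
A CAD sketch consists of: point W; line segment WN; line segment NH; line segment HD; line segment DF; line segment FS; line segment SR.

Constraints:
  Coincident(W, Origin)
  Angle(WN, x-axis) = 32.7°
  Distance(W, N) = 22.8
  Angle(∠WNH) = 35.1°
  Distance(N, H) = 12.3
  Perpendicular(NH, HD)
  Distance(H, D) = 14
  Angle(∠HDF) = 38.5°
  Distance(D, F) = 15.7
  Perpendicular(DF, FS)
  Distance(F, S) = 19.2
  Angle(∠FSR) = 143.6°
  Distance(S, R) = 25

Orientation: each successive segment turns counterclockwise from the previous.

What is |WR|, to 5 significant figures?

34.046

W is at the origin; WN runs at 32.7° with length 22.8, so N = (19.186, 12.317). ∠WNH = 35.1° gives NH at 177.60° from the x-axis; with |NH| = 12.3, H = (6.8972, 12.833). NH is perpendicular to HD, so HD runs at -92.400°; with |HD| = 14.0, D = (6.3110, -1.1552). ∠HDF = 38.5° gives DF at 49.100° from the x-axis; with |DF| = 15.7, F = (16.590, 10.712). DF ⟂ FS, so FS runs at 139.10°; with |FS| = 19.2, S = (2.0780, 23.283). ∠FSR = 143.6° gives SR at 175.50° from the x-axis; with |SR| = 25.0, R = (-22.845, 25.244). Then |WR| = |R − W| = 34.046.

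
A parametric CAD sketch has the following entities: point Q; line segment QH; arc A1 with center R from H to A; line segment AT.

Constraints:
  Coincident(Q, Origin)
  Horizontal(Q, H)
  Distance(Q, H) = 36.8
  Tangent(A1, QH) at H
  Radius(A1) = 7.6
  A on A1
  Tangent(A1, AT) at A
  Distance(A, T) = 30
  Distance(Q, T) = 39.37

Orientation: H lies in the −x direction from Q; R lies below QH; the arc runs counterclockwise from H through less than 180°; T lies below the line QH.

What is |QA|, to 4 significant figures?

44.03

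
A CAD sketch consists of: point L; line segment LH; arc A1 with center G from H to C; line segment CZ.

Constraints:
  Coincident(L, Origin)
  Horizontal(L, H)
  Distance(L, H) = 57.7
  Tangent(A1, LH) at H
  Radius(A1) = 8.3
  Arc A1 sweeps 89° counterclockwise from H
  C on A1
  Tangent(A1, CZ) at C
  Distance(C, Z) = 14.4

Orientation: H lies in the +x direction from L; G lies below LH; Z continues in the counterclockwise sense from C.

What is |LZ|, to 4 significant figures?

54.08

L is at the origin; LH is horizontal with |LH| = 57.7 and H on the +x side, so H = (57.70, 0.000). Tangency of A1 to LH means the radius GH is perpendicular to LH, so G = H + (0, -8.3) = (57.70, -8.300). On A1, H sits at bearing 90° from G; an 89° counterclockwise sweep puts C at bearing 179°, so C = G + 8.3·(cos 179°, sin 179°) = (49.40, -8.155). A1 meets CZ tangentially, so GC is at right angles to CZ, so CZ runs along (−sin 179°, cos 179°); with |CZ| = 14.4, Z = (49.15, -22.55). Then |LZ| = |Z − L| = 54.08.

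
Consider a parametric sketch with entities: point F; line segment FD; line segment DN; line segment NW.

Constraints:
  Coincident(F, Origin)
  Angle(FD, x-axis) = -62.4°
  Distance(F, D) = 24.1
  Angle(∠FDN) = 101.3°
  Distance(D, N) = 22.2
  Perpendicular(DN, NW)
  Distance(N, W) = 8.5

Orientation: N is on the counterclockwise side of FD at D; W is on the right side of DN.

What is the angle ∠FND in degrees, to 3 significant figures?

41.3°

F is at the origin; FD runs at -62.4° with length 24.1, so D = 24.1·(cos -62.4°, sin -62.4°) = (11.2, -21.4). ∠FDN = 101.3°, so DN runs at -62.4° + (180° − 101.3°) = 16.3° from the x-axis; with |DN| = 22.2, N = D + 22.2·(cos 16.3°, sin 16.3°) = (32.5, -15.1). Then cos ∠FND = NF·ND / (|NF||ND|), giving 41.3°.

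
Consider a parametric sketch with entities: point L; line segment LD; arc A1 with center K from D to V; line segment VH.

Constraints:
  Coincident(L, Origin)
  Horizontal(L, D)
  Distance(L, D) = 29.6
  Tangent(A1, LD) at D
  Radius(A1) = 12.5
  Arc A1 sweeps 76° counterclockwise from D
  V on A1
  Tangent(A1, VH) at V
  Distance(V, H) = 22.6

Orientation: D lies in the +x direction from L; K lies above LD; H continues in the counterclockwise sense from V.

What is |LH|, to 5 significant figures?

56.690

L is at the origin; L and D share the same y with |LD| = 29.6 and D on the +x side, so D = (29.600, 0.0000). A1 meets LD tangentially, so KD is at right angles to LD, so K = D + (0, 12.5) = (29.600, 12.500). On A1, D sits at bearing -90° from K; a 76° counterclockwise sweep puts V at bearing -14°, so V = K + 12.5·(cos -14°, sin -14°) = (41.729, 9.4760). Since A1 is tangent to VH there, KV ⟂ VH, so VH runs along (−sin -14°, cos -14°); with |VH| = 22.6, H = (47.196, 31.405). Then |LH| = |H − L| = 56.690.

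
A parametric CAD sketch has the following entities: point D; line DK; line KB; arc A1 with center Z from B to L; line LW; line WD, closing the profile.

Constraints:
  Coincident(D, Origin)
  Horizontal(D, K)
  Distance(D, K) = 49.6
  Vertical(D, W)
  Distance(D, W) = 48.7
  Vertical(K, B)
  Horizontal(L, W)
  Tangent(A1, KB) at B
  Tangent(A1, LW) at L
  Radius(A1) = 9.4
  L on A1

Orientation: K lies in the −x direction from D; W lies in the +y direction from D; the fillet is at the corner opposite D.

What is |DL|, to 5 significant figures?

63.148

D is at the origin; DK is horizontal with |DK| = 49.6 and K on the −x side, so K = (-49.600, 0.0000). DW is vertical with |DW| = 48.7 and W on the +y side, so W = (0.0000, 48.700). The virtual corner opposite D is at (-49.600, 48.700). Tangency of A1 to KB means the radius ZB is perpendicular to KB and A1 meets LW tangentially, so ZL is at right angles to LW, with radius 9.4, so the center Z sits 9.4 in from both sides at Z = (-40.200, 39.300). That places the tangent points at B = (-49.600, 39.300) on KB and L = (-40.200, 48.700) on LW. Then |DL| = |L − D| = 63.148.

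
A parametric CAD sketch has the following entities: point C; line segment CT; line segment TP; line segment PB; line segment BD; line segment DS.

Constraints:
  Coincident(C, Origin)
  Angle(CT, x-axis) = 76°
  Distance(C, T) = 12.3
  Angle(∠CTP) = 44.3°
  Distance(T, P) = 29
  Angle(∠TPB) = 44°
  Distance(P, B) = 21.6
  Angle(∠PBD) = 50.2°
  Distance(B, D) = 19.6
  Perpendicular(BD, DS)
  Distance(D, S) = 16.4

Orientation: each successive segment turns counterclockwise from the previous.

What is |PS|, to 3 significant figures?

5.78

∠PBD = 50.2° gives BD at 118° from the x-axis; with |BD| = 19.6, D = (-9.64, 9.48). BD is perpendicular to DS, so DS runs at -152°; with |DS| = 16.4, S = (-24.2, 1.91). Then |PS| = |S − P| = 5.78.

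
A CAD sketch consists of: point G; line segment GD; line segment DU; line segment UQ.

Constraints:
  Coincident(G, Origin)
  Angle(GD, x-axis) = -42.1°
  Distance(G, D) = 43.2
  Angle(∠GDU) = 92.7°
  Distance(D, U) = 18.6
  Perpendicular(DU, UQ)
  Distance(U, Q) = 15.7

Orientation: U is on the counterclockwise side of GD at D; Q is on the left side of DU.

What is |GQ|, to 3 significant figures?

34.3

G is at the origin; GD runs at -42.1° with length 43.2, so D = 43.2·(cos -42.1°, sin -42.1°) = (32.1, -29.0). ∠GDU = 92.7°, so DU runs at -42.1° + (180° − 92.7°) = 45.2° from the x-axis; with |DU| = 18.6, U = D + 18.6·(cos 45.2°, sin 45.2°) = (45.2, -15.8). The perpendicularity gives UQ at right angles to DU; with |UQ| = 15.7 on the left of DU, Q = U + 15.7·(-0.710, 0.705) = (34.0, -4.70). Then |GQ| = |Q − G| = 34.3.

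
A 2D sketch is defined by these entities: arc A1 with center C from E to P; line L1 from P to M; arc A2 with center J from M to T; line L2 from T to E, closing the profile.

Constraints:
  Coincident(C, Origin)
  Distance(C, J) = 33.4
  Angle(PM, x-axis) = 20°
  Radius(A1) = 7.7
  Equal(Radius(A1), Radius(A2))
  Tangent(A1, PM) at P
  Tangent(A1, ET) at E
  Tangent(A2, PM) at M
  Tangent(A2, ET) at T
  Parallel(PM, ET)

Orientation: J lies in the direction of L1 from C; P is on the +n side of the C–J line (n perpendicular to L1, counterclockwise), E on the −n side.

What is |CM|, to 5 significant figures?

34.276

The slot axis is L1's direction at 20.0°, so u = (cos 20.0°, sin 20.0°) = (0.93969, 0.34202) and n = (−sin 20.0°, cos 20.0°) = (-0.34202, 0.93969). C is at the origin and J lies 33.4 along u from C, so J = 33.4·u = (31.386, 11.423). Tangency of A1 to both parallel lines with radius 7.7 puts P and E at C ± 7.7·n: P = (-2.6336, 7.2356), E = (2.6336, -7.2356). Equal radii place M and T the same way about J: M = J + 7.7·n = (28.752, 18.659), T = J − 7.7·n = (34.019, 4.1878). Then |CM| = |M − C| = 34.276.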